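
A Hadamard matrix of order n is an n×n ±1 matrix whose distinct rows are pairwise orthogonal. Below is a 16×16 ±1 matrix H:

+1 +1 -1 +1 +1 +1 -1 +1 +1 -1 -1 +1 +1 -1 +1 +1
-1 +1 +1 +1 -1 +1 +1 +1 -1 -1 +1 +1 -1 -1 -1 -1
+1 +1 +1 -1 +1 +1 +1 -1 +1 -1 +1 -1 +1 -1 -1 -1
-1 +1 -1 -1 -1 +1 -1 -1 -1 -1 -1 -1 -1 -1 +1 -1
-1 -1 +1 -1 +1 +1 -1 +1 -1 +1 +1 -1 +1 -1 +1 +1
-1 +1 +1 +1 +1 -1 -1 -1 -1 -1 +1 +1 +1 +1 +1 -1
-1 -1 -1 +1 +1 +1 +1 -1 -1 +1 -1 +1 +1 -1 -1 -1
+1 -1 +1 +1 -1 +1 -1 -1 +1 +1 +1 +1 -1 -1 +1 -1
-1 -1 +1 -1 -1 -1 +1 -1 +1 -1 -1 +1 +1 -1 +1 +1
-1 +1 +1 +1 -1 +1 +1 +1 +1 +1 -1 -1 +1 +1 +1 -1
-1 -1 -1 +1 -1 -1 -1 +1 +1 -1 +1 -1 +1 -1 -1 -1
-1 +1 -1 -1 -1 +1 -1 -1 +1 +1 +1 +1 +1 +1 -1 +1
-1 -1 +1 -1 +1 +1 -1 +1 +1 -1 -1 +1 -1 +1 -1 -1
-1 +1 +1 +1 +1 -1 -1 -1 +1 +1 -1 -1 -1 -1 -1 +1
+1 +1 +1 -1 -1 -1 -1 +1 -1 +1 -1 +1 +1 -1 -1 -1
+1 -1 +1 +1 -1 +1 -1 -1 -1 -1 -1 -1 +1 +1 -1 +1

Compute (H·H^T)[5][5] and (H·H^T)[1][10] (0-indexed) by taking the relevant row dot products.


Row 1 of H: [-1, 1, 1, 1, -1, 1, 1, 1, -1, -1, 1, 1, -1, -1, -1, -1].
Row 5 of H: [-1, 1, 1, 1, 1, -1, -1, -1, -1, -1, 1, 1, 1, 1, 1, -1].
Row 10 of H: [-1, -1, -1, 1, -1, -1, -1, 1, 1, -1, 1, -1, 1, -1, -1, -1].
(H·H^T)[5][5] = Σ_j H[5][j]·H[5][j] = (-1)² + (1)² + (1)² + (1)² + (1)² + (-1)² + (-1)² + (-1)² + (-1)² + (-1)² + (1)² + (1)² + (1)² + (1)² + (1)² + (-1)² = 1 + 1 + 1 + 1 + 1 + 1 + 1 + 1 + 1 + 1 + 1 + 1 + 1 + 1 + 1 + 1 = 16.
(H·H^T)[1][10] = Σ_j H[1][j]·H[10][j] = (-1)·(-1) + (1)·(-1) + (1)·(-1) + (1)·(1) + (-1)·(-1) + (1)·(-1) + (1)·(-1) + (1)·(1) + (-1)·(1) + (-1)·(-1) + (1)·(1) + (1)·(-1) + (-1)·(1) + (-1)·(-1) + (-1)·(-1) + (-1)·(-1) = 1 + -1 + -1 + 1 + 1 + -1 + -1 + 1 + -1 + 1 + 1 + -1 + -1 + 1 + 1 + 1 = 2.
Rows 1 and 10 are not orthogonal (dot product = 2 ≠ 0), so H is not a Hadamard matrix.

(5,5) entry = 16; (1,10) entry = 2.


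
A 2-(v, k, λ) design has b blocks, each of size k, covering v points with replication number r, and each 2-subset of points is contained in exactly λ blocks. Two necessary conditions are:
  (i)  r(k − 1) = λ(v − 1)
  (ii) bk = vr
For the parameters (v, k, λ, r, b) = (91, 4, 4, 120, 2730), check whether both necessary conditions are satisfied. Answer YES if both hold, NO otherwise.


Condition (i): r(k − 1) = 120·3 = 360; λ(v − 1) = 4·90 = 360. Match? YES.
Condition (ii): bk = 2730·4 = 10920; vr = 91·120 = 10920. Match? YES.
Both conditions hold? YES.

YES


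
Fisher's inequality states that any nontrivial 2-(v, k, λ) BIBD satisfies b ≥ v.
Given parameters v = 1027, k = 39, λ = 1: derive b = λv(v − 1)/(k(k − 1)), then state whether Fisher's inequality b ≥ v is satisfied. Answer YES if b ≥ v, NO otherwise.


r = λ(v − 1)/(k − 1) = 1·1026/38 = 27.
b = vr/k = 1027·27/39 = 711.
Fisher's inequality: b ≥ v ⇔ 711 ≥ 1027? NO.

NO


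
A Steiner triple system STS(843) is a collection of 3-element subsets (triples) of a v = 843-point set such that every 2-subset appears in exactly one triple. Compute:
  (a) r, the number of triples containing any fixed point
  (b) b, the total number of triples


An STS(v) is a 2-(v, 3, 1) BIBD: block size k = 3, λ = 1.
Replication: r(k − 1) = λ(v − 1) ⇒ r·2 = 843 − 1 = 842 ⇒ r = 421.
Block count: b = v(v − 1)/6 = 843·842/6 = 709806/6 = 118301.

r = 421, b = 118301.


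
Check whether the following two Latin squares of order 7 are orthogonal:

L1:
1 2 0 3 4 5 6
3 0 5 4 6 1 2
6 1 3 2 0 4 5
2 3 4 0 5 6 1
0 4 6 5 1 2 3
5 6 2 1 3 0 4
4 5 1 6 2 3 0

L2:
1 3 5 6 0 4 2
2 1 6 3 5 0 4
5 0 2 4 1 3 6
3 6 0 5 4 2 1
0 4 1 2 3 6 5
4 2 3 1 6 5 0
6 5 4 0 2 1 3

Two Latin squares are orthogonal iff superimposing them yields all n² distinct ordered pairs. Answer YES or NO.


Form the n² = 49 superimposed pairs (L1[i][j], L2[i][j]), row by row (rows and columns indexed from 0):
row 0: (1,1) (2,3) (0,5) (3,6) (4,0) (5,4) (6,2)
row 1: (3,2) (0,1) (5,6) (4,3) (6,5) (1,0) (2,4)
row 2: (6,5) (1,0) (3,2) (2,4) (0,1) (4,3) (5,6)
row 3: (2,3) (3,6) (4,0) (0,5) (5,4) (6,2) (1,1)
row 4: (0,0) (4,4) (6,1) (5,2) (1,3) (2,6) (3,5)
row 5: (5,4) (6,2) (2,3) (1,1) (3,6) (0,5) (4,0)
row 6: (4,6) (5,5) (1,4) (6,0) (2,2) (3,1) (0,3)
Orthogonality requires all 49 pairs distinct.
But the pair (6,5) repeats: cell (1,4) has L1 = 6, L2 = 5, and cell (2,0) has L1 = 6, L2 = 5.
A repeated pair means some other pair never occurs (only 28 distinct pairs out of 49), so the squares are not orthogonal.
Conclusion: NO.

NO


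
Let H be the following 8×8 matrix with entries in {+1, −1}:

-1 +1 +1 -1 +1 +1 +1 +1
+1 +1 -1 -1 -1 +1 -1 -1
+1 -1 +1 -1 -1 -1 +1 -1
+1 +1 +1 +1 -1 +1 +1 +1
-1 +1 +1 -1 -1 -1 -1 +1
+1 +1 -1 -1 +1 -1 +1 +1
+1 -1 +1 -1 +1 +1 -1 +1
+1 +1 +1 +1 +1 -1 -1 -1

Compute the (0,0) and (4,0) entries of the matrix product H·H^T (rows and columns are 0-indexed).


Row 0 of H: [-1, 1, 1, -1, 1, 1, 1, 1].
Row 4 of H: [-1, 1, 1, -1, -1, -1, -1, 1].
(H·H^T)[0][0] = Σ_j H[0][j]·H[0][j] = (-1)² + (1)² + (1)² + (-1)² + (1)² + (1)² + (1)² + (1)² = 1 + 1 + 1 + 1 + 1 + 1 + 1 + 1 = 8.
(H·H^T)[4][0] = Σ_j H[4][j]·H[0][j] = (-1)·(-1) + (1)·(1) + (1)·(1) + (-1)·(-1) + (-1)·(1) + (-1)·(1) + (-1)·(1) + (1)·(1) = 1 + 1 + 1 + 1 + -1 + -1 + -1 + 1 = 2.
Rows 4 and 0 are not orthogonal (dot product = 2 ≠ 0), so H is not a Hadamard matrix.

(0,0) entry = 8; (4,0) entry = 2.


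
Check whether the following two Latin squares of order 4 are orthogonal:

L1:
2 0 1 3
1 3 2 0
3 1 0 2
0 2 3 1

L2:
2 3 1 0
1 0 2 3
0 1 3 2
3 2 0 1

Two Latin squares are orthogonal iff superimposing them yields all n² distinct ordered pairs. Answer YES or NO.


Form the n² = 16 superimposed pairs (L1[i][j], L2[i][j]), row by row (rows and columns indexed from 0):
row 0: (2,2) (0,3) (1,1) (3,0)
row 1: (1,1) (3,0) (2,2) (0,3)
row 2: (3,0) (1,1) (0,3) (2,2)
row 3: (0,3) (2,2) (3,0) (1,1)
Orthogonality requires all 16 pairs distinct.
But the pair (1,1) repeats: cell (0,2) has L1 = 1, L2 = 1, and cell (1,0) has L1 = 1, L2 = 1.
A repeated pair means some other pair never occurs (only 4 distinct pairs out of 16), so the squares are not orthogonal.
Conclusion: NO.

NO


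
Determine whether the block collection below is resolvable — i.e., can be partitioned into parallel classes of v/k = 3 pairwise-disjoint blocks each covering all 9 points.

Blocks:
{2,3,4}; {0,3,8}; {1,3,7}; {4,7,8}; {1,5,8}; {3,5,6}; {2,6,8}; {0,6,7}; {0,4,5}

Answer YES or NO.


v = 9, block size k = 3, number of blocks = 9.
For resolvability, blocks must partition into parallel classes of size v/k = 3.
Total blocks must therefore be a multiple of 3: 9 = 3·3 + 0 ⇒ divisible ✓.
Consider block {0,3,8}. It intersects every other block in the collection, so no parallel class of size 3 can contain it.
Since every block must belong to some parallel class in a resolution, the collection cannot be partitioned into parallel classes.
Resolvable? NO.

NO


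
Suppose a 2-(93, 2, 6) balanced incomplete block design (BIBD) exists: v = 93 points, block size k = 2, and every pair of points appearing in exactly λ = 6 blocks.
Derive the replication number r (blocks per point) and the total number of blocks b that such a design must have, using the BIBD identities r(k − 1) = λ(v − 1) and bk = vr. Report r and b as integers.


Any 2-(v, k, λ) BIBD satisfies two necessary conditions:
  (i)  Each point sits in r blocks, and counting incidences through any fixed point gives r(k − 1) = λ(v − 1), so r = λ(v − 1)/(k − 1).
  (ii) Total incidences bk = vr, so b = vr/k.
Step 1: r = λ(v − 1)/(k − 1) = 6·(93 − 1)/(2 − 1) = 6·92/1 = 552/1 = 552.
Step 2: b = vr/k = 93·552/2 = 51336/2 = 25668.
Check integrality: r = 552 ∈ Z ✓, b = 25668 ∈ Z ✓.
(These identities are necessary conditions: they determine r and b for any design with these parameters, but do not by themselves prove that one exists.)

r = 552, b = 25668.


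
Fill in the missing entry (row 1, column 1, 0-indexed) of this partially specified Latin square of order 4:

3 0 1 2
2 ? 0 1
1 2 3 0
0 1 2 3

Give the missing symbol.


Row 1 contains symbols [0, 1, 2] — missing [3].
Column 1 contains symbols [0, 1, 2] — missing [3].
The missing symbol must appear in both missing sets; intersection = [3].
Therefore the hidden value is 3.

Missing value = 3.


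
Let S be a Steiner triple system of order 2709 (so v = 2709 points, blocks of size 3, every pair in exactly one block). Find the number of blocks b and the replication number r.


An STS(v) is a 2-(v, 3, 1) BIBD: block size k = 3, λ = 1.
Replication: r(k − 1) = λ(v − 1) ⇒ r·2 = 2709 − 1 = 2708 ⇒ r = 1354.
Block count: b = v(v − 1)/6 = 2709·2708/6 = 7335972/6 = 1222662.

r = 1354, b = 1222662.


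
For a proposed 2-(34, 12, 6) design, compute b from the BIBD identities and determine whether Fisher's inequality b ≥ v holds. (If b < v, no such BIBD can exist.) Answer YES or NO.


b = λv(v − 1)/(k(k − 1)) = 6·34·33/(12·11) = 6732/132 = 51.
Compare with v = 34: b ≥ v, so Fisher's inequality holds.

YES


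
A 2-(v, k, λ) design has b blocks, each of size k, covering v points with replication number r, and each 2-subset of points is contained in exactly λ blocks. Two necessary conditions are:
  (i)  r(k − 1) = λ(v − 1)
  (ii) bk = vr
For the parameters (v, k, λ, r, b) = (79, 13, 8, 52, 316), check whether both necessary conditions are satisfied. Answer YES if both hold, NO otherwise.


Condition (i): r(k − 1) = 52·12 = 624; λ(v − 1) = 8·78 = 624. Match? YES.
Condition (ii): bk = 316·13 = 4108; vr = 79·52 = 4108. Match? YES.
Both conditions hold? YES.

YES


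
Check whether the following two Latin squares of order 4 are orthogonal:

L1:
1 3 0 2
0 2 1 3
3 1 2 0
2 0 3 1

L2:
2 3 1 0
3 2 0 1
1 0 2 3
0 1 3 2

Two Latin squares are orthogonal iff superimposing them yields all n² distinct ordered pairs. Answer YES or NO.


Form the n² = 16 superimposed pairs (L1[i][j], L2[i][j]), row by row (rows and columns indexed from 0):
row 0: (1,2) (3,3) (0,1) (2,0)
row 1: (0,3) (2,2) (1,0) (3,1)
row 2: (3,1) (1,0) (2,2) (0,3)
row 3: (2,0) (0,1) (3,3) (1,2)
Orthogonality requires all 16 pairs distinct.
But the pair (3,1) repeats: cell (1,3) has L1 = 3, L2 = 1, and cell (2,0) has L1 = 3, L2 = 1.
A repeated pair means some other pair never occurs (only 8 distinct pairs out of 16), so the squares are not orthogonal.
Conclusion: NO.

NO


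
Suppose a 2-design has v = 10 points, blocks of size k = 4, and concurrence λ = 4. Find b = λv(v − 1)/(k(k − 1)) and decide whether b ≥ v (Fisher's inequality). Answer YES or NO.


r = λ(v − 1)/(k − 1) = 4·9/3 = 12.
b = vr/k = 10·12/4 = 30.
Fisher's inequality: b ≥ v ⇔ 30 ≥ 10? YES.

YES


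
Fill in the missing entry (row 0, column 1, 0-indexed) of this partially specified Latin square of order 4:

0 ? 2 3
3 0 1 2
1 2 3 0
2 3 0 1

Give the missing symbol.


Row 0 contains symbols [0, 2, 3] — missing [1].
Column 1 contains symbols [0, 2, 3] — missing [1].
The missing symbol must appear in both missing sets; intersection = [1].
Therefore the hidden value is 1.

Missing value = 1.


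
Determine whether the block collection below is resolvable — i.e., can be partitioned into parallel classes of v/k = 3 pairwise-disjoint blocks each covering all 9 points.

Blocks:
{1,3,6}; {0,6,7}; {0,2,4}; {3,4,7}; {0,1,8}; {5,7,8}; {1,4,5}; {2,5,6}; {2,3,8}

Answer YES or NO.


v = 9, block size k = 3, number of blocks = 9.
For resolvability, blocks must partition into parallel classes of size v/k = 3.
Total blocks must therefore be a multiple of 3: 9 = 3·3 + 0 ⇒ divisible ✓.
Greedy packing gives 3 candidate class(es). Each should be a full parallel class (size 3, covers all 9 points).
  Class 1 (3 blocks): {1,3,6}; {0,2,4}; {5,7,8}. Points covered: [0, 1, 2, 3, 4, 5, 6, 7, 8].
  Class 2 (3 blocks): {0,6,7}; {1,4,5}; {2,3,8}. Points covered: [0, 1, 2, 3, 4, 5, 6, 7, 8].
  Class 3 (3 blocks): {3,4,7}; {0,1,8}; {2,5,6}. Points covered: [0, 1, 2, 3, 4, 5, 6, 7, 8].
All classes full (size 3)? YES. All classes cover every point? YES.
Resolvable? YES.

YES


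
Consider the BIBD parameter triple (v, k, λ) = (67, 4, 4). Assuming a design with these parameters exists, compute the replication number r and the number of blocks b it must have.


Any 2-(v, k, λ) BIBD satisfies two necessary conditions:
  (i)  Each point sits in r blocks, and counting incidences through any fixed point gives r(k − 1) = λ(v − 1), so r = λ(v − 1)/(k − 1).
  (ii) Total incidences bk = vr, so b = vr/k.
Step 1: r = λ(v − 1)/(k − 1) = 4·(67 − 1)/(4 − 1) = 4·66/3 = 264/3 = 88.
Step 2: b = vr/k = 67·88/4 = 5896/4 = 1474.
Check integrality: r = 88 ∈ Z ✓, b = 1474 ∈ Z ✓.
(These identities are necessary conditions: they determine r and b for any design with these parameters, but do not by themselves prove that one exists.)

r = 88, b = 1474.


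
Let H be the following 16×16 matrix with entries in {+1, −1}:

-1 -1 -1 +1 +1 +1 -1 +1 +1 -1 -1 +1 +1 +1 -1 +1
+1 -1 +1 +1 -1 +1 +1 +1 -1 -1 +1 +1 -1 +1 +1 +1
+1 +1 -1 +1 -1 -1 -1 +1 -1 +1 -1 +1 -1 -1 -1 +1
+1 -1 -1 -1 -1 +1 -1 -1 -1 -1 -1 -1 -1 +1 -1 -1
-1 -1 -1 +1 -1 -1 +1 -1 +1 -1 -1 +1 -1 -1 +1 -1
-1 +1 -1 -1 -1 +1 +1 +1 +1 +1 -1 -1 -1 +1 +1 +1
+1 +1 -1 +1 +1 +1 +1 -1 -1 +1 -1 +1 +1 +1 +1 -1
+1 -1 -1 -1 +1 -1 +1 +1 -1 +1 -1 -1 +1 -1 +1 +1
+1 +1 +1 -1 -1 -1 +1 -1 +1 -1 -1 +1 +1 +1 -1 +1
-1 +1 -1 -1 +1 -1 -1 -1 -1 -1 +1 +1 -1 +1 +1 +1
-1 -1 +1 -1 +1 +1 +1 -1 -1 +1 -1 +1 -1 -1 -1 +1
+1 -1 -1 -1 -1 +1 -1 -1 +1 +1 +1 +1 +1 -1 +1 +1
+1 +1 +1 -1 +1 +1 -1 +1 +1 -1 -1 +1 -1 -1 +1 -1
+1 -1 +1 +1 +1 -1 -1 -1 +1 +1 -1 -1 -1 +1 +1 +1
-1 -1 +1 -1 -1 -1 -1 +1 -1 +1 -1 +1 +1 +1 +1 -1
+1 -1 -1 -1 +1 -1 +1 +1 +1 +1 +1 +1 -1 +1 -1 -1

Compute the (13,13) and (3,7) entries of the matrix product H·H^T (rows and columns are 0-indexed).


Row 3 of H: [1, -1, -1, -1, -1, 1, -1, -1, -1, -1, -1, -1, -1, 1, -1, -1].
Row 7 of H: [1, -1, -1, -1, 1, -1, 1, 1, -1, 1, -1, -1, 1, -1, 1, 1].
Row 13 of H: [1, -1, 1, 1, 1, -1, -1, -1, 1, 1, -1, -1, -1, 1, 1, 1].
(H·H^T)[13][13] = Σ_j H[13][j]·H[13][j] = (1)² + (-1)² + (1)² + (1)² + (1)² + (-1)² + (-1)² + (-1)² + (1)² + (1)² + (-1)² + (-1)² + (-1)² + (1)² + (1)² + (1)² = 1 + 1 + 1 + 1 + 1 + 1 + 1 + 1 + 1 + 1 + 1 + 1 + 1 + 1 + 1 + 1 = 16.
(H·H^T)[3][7] = Σ_j H[3][j]·H[7][j] = (1)·(1) + (-1)·(-1) + (-1)·(-1) + (-1)·(-1) + (-1)·(1) + (1)·(-1) + (-1)·(1) + (-1)·(1) + (-1)·(-1) + (-1)·(1) + (-1)·(-1) + (-1)·(-1) + (-1)·(1) + (1)·(-1) + (-1)·(1) + (-1)·(1) = 1 + 1 + 1 + 1 + -1 + -1 + -1 + -1 + 1 + -1 + 1 + 1 + -1 + -1 + -1 + -1 = -2.
Rows 3 and 7 are not orthogonal (dot product = -2 ≠ 0), so H is not a Hadamard matrix.

(13,13) entry = 16; (3,7) entry = -2.


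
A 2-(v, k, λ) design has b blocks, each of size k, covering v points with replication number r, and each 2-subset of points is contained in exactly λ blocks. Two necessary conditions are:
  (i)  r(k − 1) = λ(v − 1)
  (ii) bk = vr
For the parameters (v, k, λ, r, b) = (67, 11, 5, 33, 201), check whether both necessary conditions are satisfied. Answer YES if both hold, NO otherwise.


Condition (i): r(k − 1) = 33·10 = 330; λ(v − 1) = 5·66 = 330. Match? YES.
Condition (ii): bk = 201·11 = 2211; vr = 67·33 = 2211. Match? YES.
Both conditions hold? YES.

YES


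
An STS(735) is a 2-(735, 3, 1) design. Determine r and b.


An STS(v) is a 2-(v, 3, 1) BIBD: block size k = 3, λ = 1.
Replication: r(k − 1) = λ(v − 1) ⇒ r·2 = 735 − 1 = 734 ⇒ r = 367.
Block count: b = v(v − 1)/6 = 735·734/6 = 539490/6 = 89915.

r = 367, b = 89915.


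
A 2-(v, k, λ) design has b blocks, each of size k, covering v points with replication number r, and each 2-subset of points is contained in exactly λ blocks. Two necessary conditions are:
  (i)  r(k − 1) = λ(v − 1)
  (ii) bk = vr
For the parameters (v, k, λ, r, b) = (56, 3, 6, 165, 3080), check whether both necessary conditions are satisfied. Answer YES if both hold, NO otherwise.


Condition (i): r(k − 1) = 165·2 = 330; λ(v − 1) = 6·55 = 330. Match? YES.
Condition (ii): bk = 3080·3 = 9240; vr = 56·165 = 9240. Match? YES.
Both conditions hold? YES.

YES


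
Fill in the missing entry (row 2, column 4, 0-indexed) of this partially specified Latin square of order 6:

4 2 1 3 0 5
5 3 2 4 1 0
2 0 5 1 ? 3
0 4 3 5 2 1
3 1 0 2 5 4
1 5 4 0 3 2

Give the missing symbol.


Row 2 contains symbols [0, 1, 2, 3, 5] — missing [4].
Column 4 contains symbols [0, 1, 2, 3, 5] — missing [4].
The missing symbol must appear in both missing sets; intersection = [4].
Therefore the hidden value is 4.

Missing value = 4.


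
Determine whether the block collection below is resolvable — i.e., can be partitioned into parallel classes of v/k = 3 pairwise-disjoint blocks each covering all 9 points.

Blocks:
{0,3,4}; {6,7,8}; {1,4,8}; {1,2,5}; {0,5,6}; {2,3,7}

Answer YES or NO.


v = 9, block size k = 3, number of blocks = 6.
For resolvability, blocks must partition into parallel classes of size v/k = 3.
Total blocks must therefore be a multiple of 3: 6 = 3·2 + 0 ⇒ divisible ✓.
Greedy packing gives 2 candidate class(es). Each should be a full parallel class (size 3, covers all 9 points).
  Class 1 (3 blocks): {0,3,4}; {6,7,8}; {1,2,5}. Points covered: [0, 1, 2, 3, 4, 5, 6, 7, 8].
  Class 2 (3 blocks): {1,4,8}; {0,5,6}; {2,3,7}. Points covered: [0, 1, 2, 3, 4, 5, 6, 7, 8].
All classes full (size 3)? YES. All classes cover every point? YES.
Resolvable? YES.

YES


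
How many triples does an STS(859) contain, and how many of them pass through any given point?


An STS(v) is a 2-(v, 3, 1) BIBD: block size k = 3, λ = 1.
Replication: r(k − 1) = λ(v − 1) ⇒ r·2 = 859 − 1 = 858 ⇒ r = 429.
Block count: b = v(v − 1)/6 = 859·858/6 = 737022/6 = 122837.

r = 429, b = 122837.


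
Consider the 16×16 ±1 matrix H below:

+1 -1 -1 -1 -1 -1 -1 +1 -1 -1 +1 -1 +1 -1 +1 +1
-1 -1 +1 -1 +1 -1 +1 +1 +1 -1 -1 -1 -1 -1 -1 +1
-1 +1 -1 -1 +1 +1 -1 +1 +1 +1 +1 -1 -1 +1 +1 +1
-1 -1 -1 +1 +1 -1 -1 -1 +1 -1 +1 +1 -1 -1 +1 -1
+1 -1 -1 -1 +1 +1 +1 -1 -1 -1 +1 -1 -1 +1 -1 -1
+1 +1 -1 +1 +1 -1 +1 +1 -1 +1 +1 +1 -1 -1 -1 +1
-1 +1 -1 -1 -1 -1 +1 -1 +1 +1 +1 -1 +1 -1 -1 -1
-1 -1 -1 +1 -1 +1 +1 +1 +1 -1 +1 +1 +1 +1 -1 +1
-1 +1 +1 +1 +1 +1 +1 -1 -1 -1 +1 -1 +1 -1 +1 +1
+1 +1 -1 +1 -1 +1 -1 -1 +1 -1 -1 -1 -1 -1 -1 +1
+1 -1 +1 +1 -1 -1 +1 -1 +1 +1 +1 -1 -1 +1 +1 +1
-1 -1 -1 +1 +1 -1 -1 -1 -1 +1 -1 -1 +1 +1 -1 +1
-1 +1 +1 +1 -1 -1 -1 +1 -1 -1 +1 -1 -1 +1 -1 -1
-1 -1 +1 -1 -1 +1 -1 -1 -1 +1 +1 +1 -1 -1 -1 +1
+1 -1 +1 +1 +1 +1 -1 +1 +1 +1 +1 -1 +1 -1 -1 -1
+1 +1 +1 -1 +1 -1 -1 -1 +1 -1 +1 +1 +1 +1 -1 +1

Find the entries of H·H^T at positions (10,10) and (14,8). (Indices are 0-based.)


Row 8 of H: [-1, 1, 1, 1, 1, 1, 1, -1, -1, -1, 1, -1, 1, -1, 1, 1].
Row 10 of H: [1, -1, 1, 1, -1, -1, 1, -1, 1, 1, 1, -1, -1, 1, 1, 1].
Row 14 of H: [1, -1, 1, 1, 1, 1, -1, 1, 1, 1, 1, -1, 1, -1, -1, -1].
(H·H^T)[10][10] = Σ_j H[10][j]·H[10][j] = (1)² + (-1)² + (1)² + (1)² + (-1)² + (-1)² + (1)² + (-1)² + (1)² + (1)² + (1)² + (-1)² + (-1)² + (1)² + (1)² + (1)² = 1 + 1 + 1 + 1 + 1 + 1 + 1 + 1 + 1 + 1 + 1 + 1 + 1 + 1 + 1 + 1 = 16.
(H·H^T)[14][8] = Σ_j H[14][j]·H[8][j] = (1)·(-1) + (-1)·(1) + (1)·(1) + (1)·(1) + (1)·(1) + (1)·(1) + (-1)·(1) + (1)·(-1) + (1)·(-1) + (1)·(-1) + (1)·(1) + (-1)·(-1) + (1)·(1) + (-1)·(-1) + (-1)·(1) + (-1)·(1) = -1 + -1 + 1 + 1 + 1 + 1 + -1 + -1 + -1 + -1 + 1 + 1 + 1 + 1 + -1 + -1 = 0.
So rows 14 and 8 are orthogonal; the diagonal entry equals n = 16.

(10,10) entry = 16; (14,8) entry = 0.


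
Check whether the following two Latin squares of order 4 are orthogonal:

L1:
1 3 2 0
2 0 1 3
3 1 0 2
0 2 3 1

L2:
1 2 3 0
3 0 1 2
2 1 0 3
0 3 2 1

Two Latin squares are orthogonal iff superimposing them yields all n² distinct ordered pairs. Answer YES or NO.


Form the n² = 16 superimposed pairs (L1[i][j], L2[i][j]), row by row (rows and columns indexed from 0):
row 0: (1,1) (3,2) (2,3) (0,0)
row 1: (2,3) (0,0) (1,1) (3,2)
row 2: (3,2) (1,1) (0,0) (2,3)
row 3: (0,0) (2,3) (3,2) (1,1)
Orthogonality requires all 16 pairs distinct.
But the pair (2,3) repeats: cell (0,2) has L1 = 2, L2 = 3, and cell (1,0) has L1 = 2, L2 = 3.
A repeated pair means some other pair never occurs (only 4 distinct pairs out of 16), so the squares are not orthogonal.
Conclusion: NO.

NO


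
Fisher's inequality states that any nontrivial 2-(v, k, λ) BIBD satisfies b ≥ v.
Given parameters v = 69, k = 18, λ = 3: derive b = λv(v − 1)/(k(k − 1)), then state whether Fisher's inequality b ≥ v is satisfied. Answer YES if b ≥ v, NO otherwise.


b = λv(v − 1)/(k(k − 1)) = 3·69·68/(18·17) = 14076/306 = 46.
Compare with v = 69: b < v, so Fisher's inequality fails.

NO


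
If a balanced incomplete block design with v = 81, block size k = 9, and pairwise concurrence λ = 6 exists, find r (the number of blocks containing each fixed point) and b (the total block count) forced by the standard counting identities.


Any 2-(v, k, λ) BIBD satisfies two necessary conditions:
  (i)  Each point sits in r blocks, and counting incidences through any fixed point gives r(k − 1) = λ(v − 1), so r = λ(v − 1)/(k − 1).
  (ii) Total incidences bk = vr, so b = vr/k.
Step 1: r = λ(v − 1)/(k − 1) = 6·(81 − 1)/(9 − 1) = 6·80/8 = 480/8 = 60.
Step 2: b = vr/k = 81·60/9 = 4860/9 = 540.
Check integrality: r = 60 ∈ Z ✓, b = 540 ∈ Z ✓.
(These identities are necessary conditions: they determine r and b for any design with these parameters, but do not by themselves prove that one exists.)

r = 60, b = 540.


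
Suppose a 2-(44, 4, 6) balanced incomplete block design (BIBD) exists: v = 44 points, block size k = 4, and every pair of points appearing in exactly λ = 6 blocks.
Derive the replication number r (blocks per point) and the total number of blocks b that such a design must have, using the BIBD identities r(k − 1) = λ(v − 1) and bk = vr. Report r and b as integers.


Any 2-(v, k, λ) BIBD satisfies two necessary conditions:
  (i)  Each point sits in r blocks, and counting incidences through any fixed point gives r(k − 1) = λ(v − 1), so r = λ(v − 1)/(k − 1).
  (ii) Total incidences bk = vr, so b = vr/k.
Step 1: r = λ(v − 1)/(k − 1) = 6·(44 − 1)/(4 − 1) = 6·43/3 = 258/3 = 86.
Step 2: b = vr/k = 44·86/4 = 3784/4 = 946.
Check integrality: r = 86 ∈ Z ✓, b = 946 ∈ Z ✓.
(These identities are necessary conditions: they determine r and b for any design with these parameters, but do not by themselves prove that one exists.)

r = 86, b = 946.


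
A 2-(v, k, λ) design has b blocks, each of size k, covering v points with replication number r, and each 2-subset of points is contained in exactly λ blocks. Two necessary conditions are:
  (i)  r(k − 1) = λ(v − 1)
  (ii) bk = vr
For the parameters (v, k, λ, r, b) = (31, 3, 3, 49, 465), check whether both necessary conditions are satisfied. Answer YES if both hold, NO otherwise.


Condition (i): r(k − 1) = 49·2 = 98; λ(v − 1) = 3·30 = 90. Match? NO.
Condition (ii): bk = 465·3 = 1395; vr = 31·49 = 1519. Match? NO.
Both conditions hold? NO.

NO


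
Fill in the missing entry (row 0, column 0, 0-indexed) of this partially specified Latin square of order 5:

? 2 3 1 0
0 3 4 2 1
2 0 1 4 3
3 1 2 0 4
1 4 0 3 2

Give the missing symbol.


Row 0 contains symbols [0, 1, 2, 3] — missing [4].
Column 0 contains symbols [0, 1, 2, 3] — missing [4].
The missing symbol must appear in both missing sets; intersection = [4].
Therefore the hidden value is 4.

Missing value = 4.


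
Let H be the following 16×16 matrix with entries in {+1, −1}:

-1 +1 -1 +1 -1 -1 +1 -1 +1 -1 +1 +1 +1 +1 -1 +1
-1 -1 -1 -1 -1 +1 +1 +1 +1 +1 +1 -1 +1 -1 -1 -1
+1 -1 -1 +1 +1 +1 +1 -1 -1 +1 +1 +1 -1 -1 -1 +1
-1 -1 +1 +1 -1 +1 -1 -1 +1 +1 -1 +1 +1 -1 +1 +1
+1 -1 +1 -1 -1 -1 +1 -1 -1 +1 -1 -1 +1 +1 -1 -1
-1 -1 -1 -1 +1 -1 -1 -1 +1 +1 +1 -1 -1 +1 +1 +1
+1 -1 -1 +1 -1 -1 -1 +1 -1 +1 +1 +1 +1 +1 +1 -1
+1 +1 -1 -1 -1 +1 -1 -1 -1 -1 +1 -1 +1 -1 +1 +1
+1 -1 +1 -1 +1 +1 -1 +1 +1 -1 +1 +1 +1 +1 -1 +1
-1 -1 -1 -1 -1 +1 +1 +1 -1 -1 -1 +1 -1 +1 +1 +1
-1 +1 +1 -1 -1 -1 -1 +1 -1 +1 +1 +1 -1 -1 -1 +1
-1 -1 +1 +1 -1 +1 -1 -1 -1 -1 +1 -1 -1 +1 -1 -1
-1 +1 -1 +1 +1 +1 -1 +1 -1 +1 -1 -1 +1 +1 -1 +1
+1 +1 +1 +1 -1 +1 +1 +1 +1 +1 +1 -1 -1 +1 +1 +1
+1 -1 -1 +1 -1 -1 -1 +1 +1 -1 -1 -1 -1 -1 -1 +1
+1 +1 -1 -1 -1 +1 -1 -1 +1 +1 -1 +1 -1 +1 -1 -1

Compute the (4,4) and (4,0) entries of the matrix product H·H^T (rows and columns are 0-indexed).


Row 0 of H: [-1, 1, -1, 1, -1, -1, 1, -1, 1, -1, 1, 1, 1, 1, -1, 1].
Row 4 of H: [1, -1, 1, -1, -1, -1, 1, -1, -1, 1, -1, -1, 1, 1, -1, -1].
(H·H^T)[4][4] = Σ_j H[4][j]·H[4][j] = (1)² + (-1)² + (1)² + (-1)² + (-1)² + (-1)² + (1)² + (-1)² + (-1)² + (1)² + (-1)² + (-1)² + (1)² + (1)² + (-1)² + (-1)² = 1 + 1 + 1 + 1 + 1 + 1 + 1 + 1 + 1 + 1 + 1 + 1 + 1 + 1 + 1 + 1 = 16.
(H·H^T)[4][0] = Σ_j H[4][j]·H[0][j] = (1)·(-1) + (-1)·(1) + (1)·(-1) + (-1)·(1) + (-1)·(-1) + (-1)·(-1) + (1)·(1) + (-1)·(-1) + (-1)·(1) + (1)·(-1) + (-1)·(1) + (-1)·(1) + (1)·(1) + (1)·(1) + (-1)·(-1) + (-1)·(1) = -1 + -1 + -1 + -1 + 1 + 1 + 1 + 1 + -1 + -1 + -1 + -1 + 1 + 1 + 1 + -1 = -2.
Rows 4 and 0 are not orthogonal (dot product = -2 ≠ 0), so H is not a Hadamard matrix.

(4,4) entry = 16; (4,0) entry = -2.


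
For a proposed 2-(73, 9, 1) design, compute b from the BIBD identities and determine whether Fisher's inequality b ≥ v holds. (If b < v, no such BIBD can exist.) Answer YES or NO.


r = λ(v − 1)/(k − 1) = 1·72/8 = 9.
b = vr/k = 73·9/9 = 73.
Fisher's inequality: b ≥ v ⇔ 73 ≥ 73? YES.

YES


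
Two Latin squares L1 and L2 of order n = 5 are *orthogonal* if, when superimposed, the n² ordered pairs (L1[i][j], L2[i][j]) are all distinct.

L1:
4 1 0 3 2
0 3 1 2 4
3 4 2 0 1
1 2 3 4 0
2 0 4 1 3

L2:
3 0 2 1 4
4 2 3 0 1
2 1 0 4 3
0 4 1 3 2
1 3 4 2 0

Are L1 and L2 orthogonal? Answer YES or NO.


Form the n² = 25 superimposed pairs (L1[i][j], L2[i][j]), row by row (rows and columns indexed from 0):
row 0: (4,3) (1,0) (0,2) (3,1) (2,4)
row 1: (0,4) (3,2) (1,3) (2,0) (4,1)
row 2: (3,2) (4,1) (2,0) (0,4) (1,3)
row 3: (1,0) (2,4) (3,1) (4,3) (0,2)
row 4: (2,1) (0,3) (4,4) (1,2) (3,0)
Orthogonality requires all 25 pairs distinct.
But the pair (3,2) repeats: cell (1,1) has L1 = 3, L2 = 2, and cell (2,0) has L1 = 3, L2 = 2.
A repeated pair means some other pair never occurs (only 15 distinct pairs out of 25), so the squares are not orthogonal.
Conclusion: NO.

NO


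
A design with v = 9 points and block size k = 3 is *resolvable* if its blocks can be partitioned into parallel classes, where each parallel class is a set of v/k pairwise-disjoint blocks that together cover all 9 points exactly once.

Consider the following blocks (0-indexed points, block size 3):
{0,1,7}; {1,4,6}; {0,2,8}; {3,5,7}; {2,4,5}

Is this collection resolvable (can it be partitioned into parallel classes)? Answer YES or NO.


v = 9, block size k = 3, number of blocks = 5.
For resolvability, blocks must partition into parallel classes of size v/k = 3.
Total blocks must therefore be a multiple of 3: 5 = 3·1 + 2 ⇒ not divisible ✗.
Resolvable? NO.

NO


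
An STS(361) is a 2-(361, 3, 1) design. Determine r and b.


An STS(v) is a 2-(v, 3, 1) BIBD: block size k = 3, λ = 1.
Replication: r(k − 1) = λ(v − 1) ⇒ r·2 = 361 − 1 = 360 ⇒ r = 180.
Block count: b = v(v − 1)/6 = 361·360/6 = 129960/6 = 21660.
(Check via bk = vr: 21660·3 = 64980 = 361·180 = 64980 ✓.)

r = 180, b = 21660.


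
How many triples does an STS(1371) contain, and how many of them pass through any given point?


An STS(v) is a 2-(v, 3, 1) BIBD: block size k = 3, λ = 1.
Replication: r(k − 1) = λ(v − 1) ⇒ r·2 = 1371 − 1 = 1370 ⇒ r = 685.
Block count: b = v(v − 1)/6 = 1371·1370/6 = 1878270/6 = 313045.
(Check via bk = vr: 313045·3 = 939135 = 1371·685 = 939135 ✓.)

r = 685, b = 313045.


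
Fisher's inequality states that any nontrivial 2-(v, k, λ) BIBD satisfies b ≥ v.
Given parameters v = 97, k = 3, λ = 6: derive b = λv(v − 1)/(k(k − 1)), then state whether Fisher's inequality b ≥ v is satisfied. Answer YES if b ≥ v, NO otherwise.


b = λv(v − 1)/(k(k − 1)) = 6·97·96/(3·2) = 55872/6 = 9312.
Compare with v = 97: b ≥ v, so Fisher's inequality holds.

YES


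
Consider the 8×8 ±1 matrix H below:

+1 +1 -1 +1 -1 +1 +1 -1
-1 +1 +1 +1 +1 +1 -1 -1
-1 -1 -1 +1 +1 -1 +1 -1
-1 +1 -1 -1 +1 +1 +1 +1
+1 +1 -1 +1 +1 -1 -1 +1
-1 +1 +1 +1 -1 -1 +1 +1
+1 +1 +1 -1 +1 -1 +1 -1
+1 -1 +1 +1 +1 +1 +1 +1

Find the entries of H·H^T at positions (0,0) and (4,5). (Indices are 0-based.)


Row 0 of H: [1, 1, -1, 1, -1, 1, 1, -1].
Row 4 of H: [1, 1, -1, 1, 1, -1, -1, 1].
Row 5 of H: [-1, 1, 1, 1, -1, -1, 1, 1].
(H·H^T)[0][0] = Σ_j H[0][j]·H[0][j] = (1)² + (1)² + (-1)² + (1)² + (-1)² + (1)² + (1)² + (-1)² = 1 + 1 + 1 + 1 + 1 + 1 + 1 + 1 = 8.
(H·H^T)[4][5] = Σ_j H[4][j]·H[5][j] = (1)·(-1) + (1)·(1) + (-1)·(1) + (1)·(1) + (1)·(-1) + (-1)·(-1) + (-1)·(1) + (1)·(1) = -1 + 1 + -1 + 1 + -1 + 1 + -1 + 1 = 0.
So rows 4 and 5 are orthogonal; the diagonal entry equals n = 8.

(0,0) entry = 8; (4,5) entry = 0.


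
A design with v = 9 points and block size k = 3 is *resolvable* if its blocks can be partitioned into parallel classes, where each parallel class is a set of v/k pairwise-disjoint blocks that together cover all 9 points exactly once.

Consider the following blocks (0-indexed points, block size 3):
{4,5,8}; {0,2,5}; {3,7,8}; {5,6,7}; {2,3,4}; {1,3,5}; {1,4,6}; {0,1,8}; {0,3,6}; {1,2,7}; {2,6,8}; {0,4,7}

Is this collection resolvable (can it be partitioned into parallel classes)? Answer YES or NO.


v = 9, block size k = 3, number of blocks = 12.
For resolvability, blocks must partition into parallel classes of size v/k = 3.
Total blocks must therefore be a multiple of 3: 12 = 3·4 + 0 ⇒ divisible ✓.
Greedy packing gives 4 candidate class(es). Each should be a full parallel class (size 3, covers all 9 points).
  Class 1 (3 blocks): {4,5,8}; {0,3,6}; {1,2,7}. Points covered: [0, 1, 2, 3, 4, 5, 6, 7, 8].
  Class 2 (3 blocks): {0,2,5}; {3,7,8}; {1,4,6}. Points covered: [0, 1, 2, 3, 4, 5, 6, 7, 8].
  Class 3 (3 blocks): {5,6,7}; {2,3,4}; {0,1,8}. Points covered: [0, 1, 2, 3, 4, 5, 6, 7, 8].
  Class 4 (3 blocks): {1,3,5}; {2,6,8}; {0,4,7}. Points covered: [0, 1, 2, 3, 4, 5, 6, 7, 8].
All classes full (size 3)? YES. All classes cover every point? YES.
Resolvable? YES.

YES


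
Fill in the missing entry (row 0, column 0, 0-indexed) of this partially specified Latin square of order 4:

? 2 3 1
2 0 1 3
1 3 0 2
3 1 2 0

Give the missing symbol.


Row 0 contains symbols [1, 2, 3] — missing [0].
Column 0 contains symbols [1, 2, 3] — missing [0].
The missing symbol must appear in both missing sets; intersection = [0].
Therefore the hidden value is 0.

Missing value = 0.


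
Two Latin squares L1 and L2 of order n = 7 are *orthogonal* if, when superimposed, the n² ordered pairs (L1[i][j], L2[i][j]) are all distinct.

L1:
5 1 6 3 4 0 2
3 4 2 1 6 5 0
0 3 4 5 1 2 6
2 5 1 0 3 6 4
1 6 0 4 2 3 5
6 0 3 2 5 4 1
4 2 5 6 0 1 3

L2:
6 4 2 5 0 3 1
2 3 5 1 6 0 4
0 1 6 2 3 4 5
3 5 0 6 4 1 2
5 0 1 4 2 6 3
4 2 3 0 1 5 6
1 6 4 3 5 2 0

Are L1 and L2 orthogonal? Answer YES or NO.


Form the n² = 49 superimposed pairs (L1[i][j], L2[i][j]), row by row (rows and columns indexed from 0):
row 0: (5,6) (1,4) (6,2) (3,5) (4,0) (0,3) (2,1)
row 1: (3,2) (4,3) (2,5) (1,1) (6,6) (5,0) (0,4)
row 2: (0,0) (3,1) (4,6) (5,2) (1,3) (2,4) (6,5)
row 3: (2,3) (5,5) (1,0) (0,6) (3,4) (6,1) (4,2)
row 4: (1,5) (6,0) (0,1) (4,4) (2,2) (3,6) (5,3)
row 5: (6,4) (0,2) (3,3) (2,0) (5,1) (4,5) (1,6)
row 6: (4,1) (2,6) (5,4) (6,3) (0,5) (1,2) (3,0)
Orthogonality requires all 49 pairs distinct.
Check by first coordinate: for each symbol s of L1, list the L2 entries in the n cells where L1 = s; they must all differ.
  L1 = 0: L2 entries (in reading order) 3, 4, 0, 6, 1, 2, 5 — all 7 distinct ✓
  L1 = 1: L2 entries (in reading order) 4, 1, 3, 0, 5, 6, 2 — all 7 distinct ✓
  L1 = 2: L2 entries (in reading order) 1, 5, 4, 3, 2, 0, 6 — all 7 distinct ✓
  L1 = 3: L2 entries (in reading order) 5, 2, 1, 4, 6, 3, 0 — all 7 distinct ✓
  L1 = 4: L2 entries (in reading order) 0, 3, 6, 2, 4, 5, 1 — all 7 distinct ✓
  L1 = 5: L2 entries (in reading order) 6, 0, 2, 5, 3, 1, 4 — all 7 distinct ✓
  L1 = 6: L2 entries (in reading order) 2, 6, 5, 1, 0, 4, 3 — all 7 distinct ✓
Every symbol of L1 meets every symbol of L2 exactly once, so all 49 pairs are distinct (49 of 49).
Conclusion: YES.

YES


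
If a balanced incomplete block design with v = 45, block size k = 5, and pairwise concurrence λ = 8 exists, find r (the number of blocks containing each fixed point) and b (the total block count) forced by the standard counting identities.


Any 2-(v, k, λ) BIBD satisfies two necessary conditions:
  (i)  Each point sits in r blocks, and counting incidences through any fixed point gives r(k − 1) = λ(v − 1), so r = λ(v − 1)/(k − 1).
  (ii) Total incidences bk = vr, so b = vr/k.
Step 1: r = λ(v − 1)/(k − 1) = 8·(45 − 1)/(5 − 1) = 8·44/4 = 352/4 = 88.
Step 2: b = vr/k = 45·88/5 = 3960/5 = 792.
Check integrality: r = 88 ∈ Z ✓, b = 792 ∈ Z ✓.
(These identities are necessary conditions: they determine r and b for any design with these parameters, but do not by themselves prove that one exists.)

r = 88, b = 792.


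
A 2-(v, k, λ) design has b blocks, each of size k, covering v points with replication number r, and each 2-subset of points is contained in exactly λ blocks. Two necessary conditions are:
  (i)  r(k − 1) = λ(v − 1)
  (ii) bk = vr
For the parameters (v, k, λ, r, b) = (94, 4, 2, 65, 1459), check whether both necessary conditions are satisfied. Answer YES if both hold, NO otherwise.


Condition (i): r(k − 1) = 65·3 = 195; λ(v − 1) = 2·93 = 186. Match? NO.
Condition (ii): bk = 1459·4 = 5836; vr = 94·65 = 6110. Match? NO.
Both conditions hold? NO.

NO


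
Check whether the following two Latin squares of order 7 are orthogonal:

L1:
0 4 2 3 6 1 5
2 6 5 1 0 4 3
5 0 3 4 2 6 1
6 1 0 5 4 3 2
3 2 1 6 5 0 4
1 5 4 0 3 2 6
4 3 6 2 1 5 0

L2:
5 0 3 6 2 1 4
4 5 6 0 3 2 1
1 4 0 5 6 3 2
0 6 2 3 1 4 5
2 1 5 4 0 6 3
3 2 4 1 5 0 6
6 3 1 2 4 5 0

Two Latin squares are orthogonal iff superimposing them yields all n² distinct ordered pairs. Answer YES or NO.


Form the n² = 49 superimposed pairs (L1[i][j], L2[i][j]), row by row (rows and columns indexed from 0):
row 0: (0,5) (4,0) (2,3) (3,6) (6,2) (1,1) (5,4)
row 1: (2,4) (6,5) (5,6) (1,0) (0,3) (4,2) (3,1)
row 2: (5,1) (0,4) (3,0) (4,5) (2,6) (6,3) (1,2)
row 3: (6,0) (1,6) (0,2) (5,3) (4,1) (3,4) (2,5)
row 4: (3,2) (2,1) (1,5) (6,4) (5,0) (0,6) (4,3)
row 5: (1,3) (5,2) (4,4) (0,1) (3,5) (2,0) (6,6)
row 6: (4,6) (3,3) (6,1) (2,2) (1,4) (5,5) (0,0)
Orthogonality requires all 49 pairs distinct.
Check by first coordinate: for each symbol s of L1, list the L2 entries in the n cells where L1 = s; they must all differ.
  L1 = 0: L2 entries (in reading order) 5, 3, 4, 2, 6, 1, 0 — all 7 distinct ✓
  L1 = 1: L2 entries (in reading order) 1, 0, 2, 6, 5, 3, 4 — all 7 distinct ✓
  L1 = 2: L2 entries (in reading order) 3, 4, 6, 5, 1, 0, 2 — all 7 distinct ✓
  L1 = 3: L2 entries (in reading order) 6, 1, 0, 4, 2, 5, 3 — all 7 distinct ✓
  L1 = 4: L2 entries (in reading order) 0, 2, 5, 1, 3, 4, 6 — all 7 distinct ✓
  L1 = 5: L2 entries (in reading order) 4, 6, 1, 3, 0, 2, 5 — all 7 distinct ✓
  L1 = 6: L2 entries (in reading order) 2, 5, 3, 0, 4, 6, 1 — all 7 distinct ✓
Every symbol of L1 meets every symbol of L2 exactly once, so all 49 pairs are distinct (49 of 49).
Conclusion: YES.

YES


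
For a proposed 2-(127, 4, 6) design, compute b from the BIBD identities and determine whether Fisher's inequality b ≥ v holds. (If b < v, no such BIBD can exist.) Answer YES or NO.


r = λ(v − 1)/(k − 1) = 6·126/3 = 252.
b = vr/k = 127·252/4 = 8001.
Fisher's inequality: b ≥ v ⇔ 8001 ≥ 127? YES.

YES


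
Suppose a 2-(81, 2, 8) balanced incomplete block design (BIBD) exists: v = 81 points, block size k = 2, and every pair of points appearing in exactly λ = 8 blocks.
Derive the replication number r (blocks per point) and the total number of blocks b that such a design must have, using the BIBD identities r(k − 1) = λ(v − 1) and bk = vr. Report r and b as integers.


Any 2-(v, k, λ) BIBD satisfies two necessary conditions:
  (i)  Each point sits in r blocks, and counting incidences through any fixed point gives r(k − 1) = λ(v − 1), so r = λ(v − 1)/(k − 1).
  (ii) Total incidences bk = vr, so b = vr/k.
Step 1: r = λ(v − 1)/(k − 1) = 8·(81 − 1)/(2 − 1) = 8·80/1 = 640/1 = 640.
Step 2: b = vr/k = 81·640/2 = 51840/2 = 25920.
Check integrality: r = 640 ∈ Z ✓, b = 25920 ∈ Z ✓.
(These identities are necessary conditions: they determine r and b for any design with these parameters, but do not by themselves prove that one exists.)

r = 640, b = 25920.


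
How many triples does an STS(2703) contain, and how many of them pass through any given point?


An STS(v) is a 2-(v, 3, 1) BIBD: block size k = 3, λ = 1.
Replication: r(k − 1) = λ(v − 1) ⇒ r·2 = 2703 − 1 = 2702 ⇒ r = 1351.
Block count: bk = vr ⇒ b·3 = 2703·1351 = 3651753 ⇒ b = 1217251.
(Check via b = v(v − 1)/6 = 2703·2702/6 = 7303506/6 = 1217251.)

r = 1351, b = 1217251.


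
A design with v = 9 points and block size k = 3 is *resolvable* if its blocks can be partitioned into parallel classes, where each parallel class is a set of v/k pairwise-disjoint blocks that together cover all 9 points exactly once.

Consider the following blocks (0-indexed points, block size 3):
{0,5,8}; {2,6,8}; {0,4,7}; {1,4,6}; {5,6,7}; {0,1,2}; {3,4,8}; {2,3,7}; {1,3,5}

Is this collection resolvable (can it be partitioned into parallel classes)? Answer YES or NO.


v = 9, block size k = 3, number of blocks = 9.
For resolvability, blocks must partition into parallel classes of size v/k = 3.
Total blocks must therefore be a multiple of 3: 9 = 3·3 + 0 ⇒ divisible ✓.
Greedy packing gives 3 candidate class(es). Each should be a full parallel class (size 3, covers all 9 points).
  Class 1 (3 blocks): {0,5,8}; {1,4,6}; {2,3,7}. Points covered: [0, 1, 2, 3, 4, 5, 6, 7, 8].
  Class 2 (3 blocks): {2,6,8}; {0,4,7}; {1,3,5}. Points covered: [0, 1, 2, 3, 4, 5, 6, 7, 8].
  Class 3 (3 blocks): {5,6,7}; {0,1,2}; {3,4,8}. Points covered: [0, 1, 2, 3, 4, 5, 6, 7, 8].
All classes full (size 3)? YES. All classes cover every point? YES.
Resolvable? YES.

YES


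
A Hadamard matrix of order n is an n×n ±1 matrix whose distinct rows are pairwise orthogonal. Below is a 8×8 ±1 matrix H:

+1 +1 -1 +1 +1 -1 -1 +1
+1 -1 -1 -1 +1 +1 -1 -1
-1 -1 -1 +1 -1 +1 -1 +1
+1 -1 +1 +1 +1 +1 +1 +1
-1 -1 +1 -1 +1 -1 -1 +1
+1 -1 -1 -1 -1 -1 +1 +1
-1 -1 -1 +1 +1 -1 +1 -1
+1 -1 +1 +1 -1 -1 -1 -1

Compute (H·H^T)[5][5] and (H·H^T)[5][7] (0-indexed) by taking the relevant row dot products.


Row 5 of H: [1, -1, -1, -1, -1, -1, 1, 1].
Row 7 of H: [1, -1, 1, 1, -1, -1, -1, -1].
(H·H^T)[5][5] = Σ_j H[5][j]·H[5][j] = (1)² + (-1)² + (-1)² + (-1)² + (-1)² + (-1)² + (1)² + (1)² = 1 + 1 + 1 + 1 + 1 + 1 + 1 + 1 = 8.
(H·H^T)[5][7] = Σ_j H[5][j]·H[7][j] = (1)·(1) + (-1)·(-1) + (-1)·(1) + (-1)·(1) + (-1)·(-1) + (-1)·(-1) + (1)·(-1) + (1)·(-1) = 1 + 1 + -1 + -1 + 1 + 1 + -1 + -1 = 0.
So rows 5 and 7 are orthogonal; the diagonal entry equals n = 8.

(5,5) entry = 8; (5,7) entry = 0.


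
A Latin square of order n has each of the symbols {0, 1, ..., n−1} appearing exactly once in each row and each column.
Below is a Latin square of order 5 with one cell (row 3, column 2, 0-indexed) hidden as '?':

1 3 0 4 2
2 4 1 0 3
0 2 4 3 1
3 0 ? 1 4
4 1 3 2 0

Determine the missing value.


Row 3 contains symbols [0, 1, 3, 4] — missing [2].
Column 2 contains symbols [0, 1, 3, 4] — missing [2].
The missing symbol must appear in both missing sets; intersection = [2].
Therefore the hidden value is 2.

Missing value = 2.


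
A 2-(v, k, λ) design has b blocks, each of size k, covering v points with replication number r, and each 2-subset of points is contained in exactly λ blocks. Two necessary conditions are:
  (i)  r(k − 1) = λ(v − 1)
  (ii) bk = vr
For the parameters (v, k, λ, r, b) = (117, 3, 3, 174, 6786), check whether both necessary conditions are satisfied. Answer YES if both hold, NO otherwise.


Condition (i): r(k − 1) = 174·2 = 348; λ(v − 1) = 3·116 = 348. Match? YES.
Condition (ii): bk = 6786·3 = 20358; vr = 117·174 = 20358. Match? YES.
Both conditions hold? YES.

YES
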